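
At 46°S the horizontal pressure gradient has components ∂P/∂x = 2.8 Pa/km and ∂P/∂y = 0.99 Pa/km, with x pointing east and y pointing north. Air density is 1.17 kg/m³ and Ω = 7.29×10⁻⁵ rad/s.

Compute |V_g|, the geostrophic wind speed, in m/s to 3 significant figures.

Coriolis parameter at 46°S:
f = 2Ω sin φ = 2 × 7.29×10⁻⁵ × sin 46° = 1.05×10⁻⁴ s⁻¹
In the Southern Hemisphere f is negative: f = −1.05×10⁻⁴ s⁻¹.
Component geostrophic relations (x east, y north):
u_g = −(1/(fρ)) ∂P/∂y,  v_g = (1/(fρ)) ∂P/∂x
u_g = −(0.99×10⁻³)/(−1.05×10⁻⁴ × 1.17) = 8.07 m/s;  v_g = (2.8×10⁻³)/(−1.05×10⁻⁴ × 1.17) = −22.8 m/s
|V_g| = √(u_g² + v_g²) = 24.2 m/s

24.2 m/s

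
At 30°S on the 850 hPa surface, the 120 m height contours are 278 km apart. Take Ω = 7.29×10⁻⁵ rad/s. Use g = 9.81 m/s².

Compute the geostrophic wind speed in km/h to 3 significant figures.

Coriolis parameter at 30°S:
f = 2Ω sin φ = 2 × 7.29×10⁻⁵ × sin 30° = 7.29×10⁻⁵ s⁻¹
Height gradient: |∂Z/∂n| = 120 m / 278000 m = 4.32×10⁻⁴
On a pressure surface, geostrophic balance gives V_g = (g/f)|∂Z/∂n|:
V_g = 9.81 × 4.32×10⁻⁴ / 7.29×10⁻⁵ = 58.1 m/s
Converting: 58.1 m/s × 3.6 = 209 km/h

209 km/h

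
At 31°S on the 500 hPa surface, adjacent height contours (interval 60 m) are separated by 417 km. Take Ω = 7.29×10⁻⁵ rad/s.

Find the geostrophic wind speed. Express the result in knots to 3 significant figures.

36.5 knots

Coriolis parameter at 31°S:
f = 2Ω sin φ = 2 × 7.29×10⁻⁵ × sin 31° = 7.51×10⁻⁵ s⁻¹
Height gradient: |∂Z/∂n| = 60 m / 417000 m = 1.44×10⁻⁴
On a pressure surface, geostrophic balance gives V_g = (g/f)|∂Z/∂n|:
V_g = 9.81 × 1.44×10⁻⁴ / 7.51×10⁻⁵ = 18.8 m/s
Converting: 18.8 m/s × 1.944 = 36.5 knots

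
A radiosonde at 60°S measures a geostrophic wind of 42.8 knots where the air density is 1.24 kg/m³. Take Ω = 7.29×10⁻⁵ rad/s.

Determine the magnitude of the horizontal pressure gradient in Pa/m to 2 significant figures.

Coriolis parameter at 60°S:
f = 2Ω sin φ = 2 × 7.29×10⁻⁵ × sin 60° = 1.26×10⁻⁴ s⁻¹
Wind speed in SI: 42.8 knots = 22.0 m/s
Geostrophic balance rearranged: |∂P/∂n| = f ρ V_g
|∂P/∂n| = 1.26×10⁻⁴ × 1.24 × 22.0 = 3.45×10⁻³ Pa/m

3.4×10⁻³ Pa/m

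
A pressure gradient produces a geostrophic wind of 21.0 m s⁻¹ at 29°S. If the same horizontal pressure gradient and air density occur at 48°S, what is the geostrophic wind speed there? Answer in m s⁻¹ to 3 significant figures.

13.7 m s⁻¹

With the same pressure gradient and density, V_g ∝ 1/f ∝ 1/sin φ.
V₂ = V₁ · sin φ₁ / sin φ₂ = 21.0 × sin 29° / sin 48°
V₂ = 21.0 × 0.4848/0.7431 = 13.7 m s⁻¹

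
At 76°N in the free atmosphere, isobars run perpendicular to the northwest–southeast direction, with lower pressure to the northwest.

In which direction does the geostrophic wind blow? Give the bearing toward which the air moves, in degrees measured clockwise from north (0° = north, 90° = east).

045°

The pressure-gradient force points toward the northwest (bearing 315°).
Geostrophic balance: in the Northern Hemisphere the Coriolis force deflects motion to the right, so the geostrophic wind blows 90° to the right of the pressure-gradient force (low pressure on the left).
Rotating 315° by 90° clockwise gives 045° — the wind blows toward the northeast.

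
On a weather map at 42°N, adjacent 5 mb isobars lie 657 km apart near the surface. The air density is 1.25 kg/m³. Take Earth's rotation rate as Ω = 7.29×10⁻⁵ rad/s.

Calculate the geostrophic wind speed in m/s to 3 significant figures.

Coriolis parameter at 42°N:
f = 2Ω sin φ = 2 × 7.29×10⁻⁵ × sin 42° = 9.76×10⁻⁵ s⁻¹
Pressure gradient: |∂P/∂n| = 500 Pa / 657000 m = 7.61×10⁻⁴ Pa/m
Geostrophic balance (pressure-gradient force = Coriolis force):
V_g = (1/(fρ)) |∂P/∂n| = 7.61×10⁻⁴ / (9.76×10⁻⁵ × 1.25) = 6.24 m/s

6.24 m/s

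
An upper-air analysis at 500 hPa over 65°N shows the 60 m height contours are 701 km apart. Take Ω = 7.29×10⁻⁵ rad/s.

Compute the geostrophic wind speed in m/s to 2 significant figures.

Coriolis parameter at 65°N:
f = 2Ω sin φ = 2 × 7.29×10⁻⁵ × sin 65° = 1.32×10⁻⁴ s⁻¹
Height gradient: |∂Z/∂n| = 60 m / 701000 m = 8.56×10⁻⁵
On a pressure surface, geostrophic balance gives V_g = (g/f)|∂Z/∂n|:
V_g = 9.81 × 8.56×10⁻⁵ / 1.32×10⁻⁴ = 6.35 m/s

6.4 m/s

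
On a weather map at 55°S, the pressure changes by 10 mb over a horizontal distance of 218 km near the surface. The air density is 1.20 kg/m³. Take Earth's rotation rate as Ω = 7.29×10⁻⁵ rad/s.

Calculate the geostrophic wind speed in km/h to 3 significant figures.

115 km/h

Coriolis parameter at 55°S:
f = 2Ω sin φ = 2 × 7.29×10⁻⁵ × sin 55° = 1.19×10⁻⁴ s⁻¹
Pressure gradient: |∂P/∂n| = 1000 Pa / 218000 m = 4.59×10⁻³ Pa/m
Geostrophic balance (pressure-gradient force = Coriolis force):
V_g = (1/(fρ)) |∂P/∂n| = 4.59×10⁻³ / (1.19×10⁻⁴ × 1.20) = 32.0 m/s
Converting: 32.0 m/s × 3.6 = 115 km/h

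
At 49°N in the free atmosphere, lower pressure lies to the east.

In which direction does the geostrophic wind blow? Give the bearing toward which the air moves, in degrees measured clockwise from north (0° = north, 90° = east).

180°

The pressure-gradient force points toward the east (bearing 090°).
Geostrophic balance: in the Northern Hemisphere the Coriolis force deflects motion to the right, so the geostrophic wind blows 90° to the right of the pressure-gradient force (low pressure on the left).
Rotating 090° by 90° clockwise gives 180° — the wind blows toward the south.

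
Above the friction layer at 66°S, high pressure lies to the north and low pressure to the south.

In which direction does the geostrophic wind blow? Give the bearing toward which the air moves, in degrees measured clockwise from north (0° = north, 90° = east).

The pressure-gradient force points toward the south (bearing 180°).
Geostrophic balance: in the Southern Hemisphere the Coriolis force deflects motion to the left, so the geostrophic wind blows 90° to the left of the pressure-gradient force (low pressure on the right).
Rotating 180° by 90° counterclockwise gives 090° — the wind blows toward the east.

090°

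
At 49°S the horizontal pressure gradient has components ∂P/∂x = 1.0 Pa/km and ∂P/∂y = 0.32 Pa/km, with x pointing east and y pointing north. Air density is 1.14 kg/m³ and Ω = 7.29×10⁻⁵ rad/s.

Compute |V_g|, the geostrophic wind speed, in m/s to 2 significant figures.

8.4 m/s

Coriolis parameter at 49°S:
f = 2Ω sin φ = 2 × 7.29×10⁻⁵ × sin 49° = 1.10×10⁻⁴ s⁻¹
In the Southern Hemisphere f is negative: f = −1.10×10⁻⁴ s⁻¹.
Component geostrophic relations (x east, y north):
u_g = −(1/(fρ)) ∂P/∂y,  v_g = (1/(fρ)) ∂P/∂x
u_g = −(0.32×10⁻³)/(−1.10×10⁻⁴ × 1.14) = 2.55 m/s;  v_g = (1.0×10⁻³)/(−1.10×10⁻⁴ × 1.14) = −7.97 m/s
|V_g| = √(u_g² + v_g²) = 8.37 m/s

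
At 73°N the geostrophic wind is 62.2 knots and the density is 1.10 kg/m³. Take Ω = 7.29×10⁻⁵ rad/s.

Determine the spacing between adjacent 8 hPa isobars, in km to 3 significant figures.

Coriolis parameter at 73°N:
f = 2Ω sin φ = 2 × 7.29×10⁻⁵ × sin 73° = 1.39×10⁻⁴ s⁻¹
Wind speed in SI: 62.2 knots = 32.0 m/s
Geostrophic balance rearranged: |∂P/∂n| = f ρ V_g
|∂P/∂n| = 1.39×10⁻⁴ × 1.10 × 32.0 = 4.91×10⁻³ Pa/m
Isobar spacing: Δn = ΔP/|∂P/∂n| = 800 Pa / 4.91×10⁻³ Pa/m = 163010 m ≈ 163 km

163 km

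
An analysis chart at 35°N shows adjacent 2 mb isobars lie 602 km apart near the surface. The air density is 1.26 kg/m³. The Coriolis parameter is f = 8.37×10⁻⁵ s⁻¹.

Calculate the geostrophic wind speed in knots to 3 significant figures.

6.12 knots

Pressure gradient: |∂P/∂n| = 200 Pa / 602000 m = 3.32×10⁻⁴ Pa/m
Geostrophic balance (pressure-gradient force = Coriolis force):
V_g = (1/(fρ)) |∂P/∂n| = 3.32×10⁻⁴ / (8.37×10⁻⁵ × 1.26) = 3.15 m/s
Converting: 3.15 m/s × 1.944 = 6.12 knots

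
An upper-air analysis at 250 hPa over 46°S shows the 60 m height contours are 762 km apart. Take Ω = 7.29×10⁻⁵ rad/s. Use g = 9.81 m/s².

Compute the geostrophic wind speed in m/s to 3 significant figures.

Coriolis parameter at 46°S:
f = 2Ω sin φ = 2 × 7.29×10⁻⁵ × sin 46° = 1.05×10⁻⁴ s⁻¹
Height gradient: |∂Z/∂n| = 60 m / 762000 m = 7.87×10⁻⁵
On a pressure surface, geostrophic balance gives V_g = (g/f)|∂Z/∂n|:
V_g = 9.81 × 7.87×10⁻⁵ / 1.05×10⁻⁴ = 7.37 m/s

7.37 m/s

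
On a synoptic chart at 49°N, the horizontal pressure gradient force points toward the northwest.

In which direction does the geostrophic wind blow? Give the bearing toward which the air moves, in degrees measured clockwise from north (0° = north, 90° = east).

045°

The pressure-gradient force points toward the northwest (bearing 315°).
Geostrophic balance: in the Northern Hemisphere the Coriolis force deflects motion to the right, so the geostrophic wind blows 90° to the right of the pressure-gradient force (low pressure on the left).
Rotating 315° by 90° clockwise gives 045° — the wind blows toward the northeast.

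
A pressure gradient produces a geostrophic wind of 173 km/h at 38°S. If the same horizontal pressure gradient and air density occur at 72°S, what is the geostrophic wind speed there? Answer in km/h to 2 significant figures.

With the same pressure gradient and density, V_g ∝ 1/f ∝ 1/sin φ.
V₂ = V₁ · sin φ₁ / sin φ₂ = 173 × sin 38° / sin 72°
V₂ = 173 × 0.6157/0.9511 = 110 km/h

110 km/h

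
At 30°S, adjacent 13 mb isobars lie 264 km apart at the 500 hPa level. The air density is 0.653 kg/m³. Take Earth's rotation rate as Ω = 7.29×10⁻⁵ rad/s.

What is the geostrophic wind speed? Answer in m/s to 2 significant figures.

Coriolis parameter at 30°S:
f = 2Ω sin φ = 2 × 7.29×10⁻⁵ × sin 30° = 7.29×10⁻⁵ s⁻¹
Pressure gradient: |∂P/∂n| = 1300 Pa / 264000 m = 4.92×10⁻³ Pa/m
Geostrophic balance (pressure-gradient force = Coriolis force):
V_g = (1/(fρ)) |∂P/∂n| = 4.92×10⁻³ / (7.29×10⁻⁵ × 0.653) = 103 m/s

100 m/s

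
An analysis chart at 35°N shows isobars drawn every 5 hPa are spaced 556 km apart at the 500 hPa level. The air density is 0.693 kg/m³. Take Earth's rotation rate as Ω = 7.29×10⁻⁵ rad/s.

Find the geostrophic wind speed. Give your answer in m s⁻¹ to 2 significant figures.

Coriolis parameter at 35°N:
f = 2Ω sin φ = 2 × 7.29×10⁻⁵ × sin 35° = 8.36×10⁻⁵ s⁻¹
Pressure gradient: |∂P/∂n| = 500 Pa / 556000 m = 8.99×10⁻⁴ Pa/m
Geostrophic balance (pressure-gradient force = Coriolis force):
V_g = (1/(fρ)) |∂P/∂n| = 8.99×10⁻⁴ / (8.36×10⁻⁵ × 0.693) = 15.5 m/s

16 m s⁻¹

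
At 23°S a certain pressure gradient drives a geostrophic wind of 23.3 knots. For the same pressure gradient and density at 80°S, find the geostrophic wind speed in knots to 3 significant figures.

9.24 knots

With the same pressure gradient and density, V_g ∝ 1/f ∝ 1/sin φ.
V₂ = V₁ · sin φ₁ / sin φ₂ = 23.3 × sin 23° / sin 80°
V₂ = 23.3 × 0.3907/0.9848 = 9.24 knots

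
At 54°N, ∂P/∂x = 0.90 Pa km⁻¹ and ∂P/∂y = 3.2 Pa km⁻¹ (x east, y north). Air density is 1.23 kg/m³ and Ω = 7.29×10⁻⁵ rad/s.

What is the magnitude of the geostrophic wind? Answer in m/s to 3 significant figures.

22.9 m/s

Coriolis parameter at 54°N:
f = 2Ω sin φ = 2 × 7.29×10⁻⁵ × sin 54° = 1.18×10⁻⁴ s⁻¹
Component geostrophic relations (x east, y north):
u_g = −(1/(fρ)) ∂P/∂y,  v_g = (1/(fρ)) ∂P/∂x
u_g = −(3.2×10⁻³)/(1.18×10⁻⁴ × 1.23) = −22.1 m/s;  v_g = (0.90×10⁻³)/(1.18×10⁻⁴ × 1.23) = 6.20 m/s
|V_g| = √(u_g² + v_g²) = 22.9 m/s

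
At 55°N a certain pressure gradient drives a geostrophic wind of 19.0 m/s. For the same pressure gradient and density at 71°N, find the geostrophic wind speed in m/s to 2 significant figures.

With the same pressure gradient and density, V_g ∝ 1/f ∝ 1/sin φ.
V₂ = V₁ · sin φ₁ / sin φ₂ = 19.0 × sin 55° / sin 71°
V₂ = 19.0 × 0.8192/0.9455 = 16 m/s

16 m/s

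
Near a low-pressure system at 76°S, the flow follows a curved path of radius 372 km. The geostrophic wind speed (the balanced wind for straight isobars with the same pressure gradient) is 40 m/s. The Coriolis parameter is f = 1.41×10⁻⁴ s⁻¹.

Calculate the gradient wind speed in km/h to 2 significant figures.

Around a low, centrifugal force acts outward with Coriolis, so pressure-gradient force balances both:
(1/ρ)|∂P/∂n| = fV + V²/R  →  V² + fR·V − fR·V_g = 0
With fR = 1.41×10⁻⁴ × 372×10³ m = 52.5 m/s:
V = [−fR + √((fR)² + 4 fR V_g)]/2 = [−52.5 + √(52.5² + 4×52.5×40)]/2 = 26.6 m/s
Subgeostrophic (V < V_g = 40 m/s), as expected around a low.
Converting: 26.6 m/s × 3.6 = 96 km/h

96 km/h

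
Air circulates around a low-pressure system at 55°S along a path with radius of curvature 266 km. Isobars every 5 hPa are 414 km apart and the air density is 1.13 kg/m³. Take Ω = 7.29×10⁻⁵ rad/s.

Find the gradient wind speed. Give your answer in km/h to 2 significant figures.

Coriolis parameter at 55°S:
f = 2Ω sin φ = 2 × 7.29×10⁻⁵ × sin 55° = 1.19×10⁻⁴ s⁻¹
Pressure gradient: |∂P/∂n| = 500 Pa / 414000 m = 1.21×10⁻³ Pa/m
Geostrophic speed: V_g = |∂P/∂n|/(fρ) = 1.21×10⁻³/(1.19×10⁻⁴ × 1.13) = 8.95 m/s
Around a low, centrifugal force acts outward with Coriolis, so pressure-gradient force balances both:
(1/ρ)|∂P/∂n| = fV + V²/R  →  V² + fR·V − fR·V_g = 0
With fR = 1.19×10⁻⁴ × 266×10³ m = 31.8 m/s:
V = [−fR + √((fR)² + 4 fR V_g)]/2 = [−31.8 + √(31.8² + 4×31.8×8.95)]/2 = 7.28 m/s
Subgeostrophic (V < V_g = 8.95 m/s), as expected around a low.
Converting: 7.28 m/s × 3.6 = 26 km/h

26 km/h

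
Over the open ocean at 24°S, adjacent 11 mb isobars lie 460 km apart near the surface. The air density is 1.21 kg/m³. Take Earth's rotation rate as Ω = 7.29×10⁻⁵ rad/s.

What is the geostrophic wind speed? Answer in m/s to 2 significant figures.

33 m/s

Coriolis parameter at 24°S:
f = 2Ω sin φ = 2 × 7.29×10⁻⁵ × sin 24° = 5.93×10⁻⁵ s⁻¹
Pressure gradient: |∂P/∂n| = 1100 Pa / 460000 m = 2.39×10⁻³ Pa/m
Geostrophic balance (pressure-gradient force = Coriolis force):
V_g = (1/(fρ)) |∂P/∂n| = 2.39×10⁻³ / (5.93×10⁻⁵ × 1.21) = 33.3 m/s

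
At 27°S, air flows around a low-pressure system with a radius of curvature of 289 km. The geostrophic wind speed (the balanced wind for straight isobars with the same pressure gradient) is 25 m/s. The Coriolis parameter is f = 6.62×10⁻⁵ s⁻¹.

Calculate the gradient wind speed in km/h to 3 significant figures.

Around a low, centrifugal force acts outward with Coriolis, so pressure-gradient force balances both:
(1/ρ)|∂P/∂n| = fV + V²/R  →  V² + fR·V − fR·V_g = 0
With fR = 6.62×10⁻⁵ × 289×10³ m = 19.1 m/s:
V = [−fR + √((fR)² + 4 fR V_g)]/2 = [−19.1 + √(19.1² + 4×19.1×25)]/2 = 14.3 m/s
Subgeostrophic (V < V_g = 25 m/s), as expected around a low.
Converting: 14.3 m/s × 3.6 = 51.5 km/h

51.5 km/h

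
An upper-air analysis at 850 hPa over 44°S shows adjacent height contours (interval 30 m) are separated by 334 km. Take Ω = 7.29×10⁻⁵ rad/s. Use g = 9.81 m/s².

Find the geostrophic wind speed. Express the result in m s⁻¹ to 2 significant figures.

8.7 m s⁻¹

Coriolis parameter at 44°S:
f = 2Ω sin φ = 2 × 7.29×10⁻⁵ × sin 44° = 1.01×10⁻⁴ s⁻¹
Height gradient: |∂Z/∂n| = 30 m / 334000 m = 8.98×10⁻⁵
On a pressure surface, geostrophic balance gives V_g = (g/f)|∂Z/∂n|:
V_g = 9.81 × 8.98×10⁻⁵ / 1.01×10⁻⁴ = 8.70 m/s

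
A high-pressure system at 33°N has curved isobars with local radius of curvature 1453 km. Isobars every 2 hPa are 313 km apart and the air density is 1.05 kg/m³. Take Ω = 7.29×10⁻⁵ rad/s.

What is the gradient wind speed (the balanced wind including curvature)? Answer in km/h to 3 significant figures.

29.7 km/h

Coriolis parameter at 33°N:
f = 2Ω sin φ = 2 × 7.29×10⁻⁵ × sin 33° = 7.94×10⁻⁵ s⁻¹
Pressure gradient: |∂P/∂n| = 200 Pa / 313000 m = 6.39×10⁻⁴ Pa/m
Geostrophic speed: V_g = |∂P/∂n|/(fρ) = 6.39×10⁻⁴/(7.94×10⁻⁵ × 1.05) = 7.66 m/s
Around a high, pressure-gradient force acts outward with centrifugal, so Coriolis balances both:
fV = (1/ρ)|∂P/∂n| + V²/R  →  V² − fR·V + fR·V_g = 0
With fR = 7.94×10⁻⁵ × 1453×10³ m = 115 m/s:
V = [fR − √((fR)² − 4 fR V_g)]/2 = [115 − √(115² − 4×115×7.66)]/2 = 8.25 m/s
Supergeostrophic (V > V_g = 7.66 m/s), as expected around a high.
Converting: 8.25 m/s × 3.6 = 29.7 km/h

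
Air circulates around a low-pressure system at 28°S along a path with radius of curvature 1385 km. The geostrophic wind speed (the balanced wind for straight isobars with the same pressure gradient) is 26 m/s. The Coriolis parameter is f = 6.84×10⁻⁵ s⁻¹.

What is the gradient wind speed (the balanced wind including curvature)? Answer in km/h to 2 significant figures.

76 km/h

Around a low, centrifugal force acts outward with Coriolis, so pressure-gradient force balances both:
(1/ρ)|∂P/∂n| = fV + V²/R  →  V² + fR·V − fR·V_g = 0
With fR = 6.84×10⁻⁵ × 1385×10³ m = 94.7 m/s:
V = [−fR + √((fR)² + 4 fR V_g)]/2 = [−94.7 + √(94.7² + 4×94.7×26)]/2 = 21.2 m/s
Subgeostrophic (V < V_g = 26 m/s), as expected around a low.
Converting: 21.2 m/s × 3.6 = 76 km/h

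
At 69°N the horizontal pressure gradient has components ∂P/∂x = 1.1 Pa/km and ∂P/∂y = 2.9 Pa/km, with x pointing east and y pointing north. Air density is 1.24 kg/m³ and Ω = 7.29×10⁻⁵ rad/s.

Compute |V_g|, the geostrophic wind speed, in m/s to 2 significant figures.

Coriolis parameter at 69°N:
f = 2Ω sin φ = 2 × 7.29×10⁻⁵ × sin 69° = 1.36×10⁻⁴ s⁻¹
Component geostrophic relations (x east, y north):
u_g = −(1/(fρ)) ∂P/∂y,  v_g = (1/(fρ)) ∂P/∂x
u_g = −(2.9×10⁻³)/(1.36×10⁻⁴ × 1.24) = −17.2 m/s;  v_g = (1.1×10⁻³)/(1.36×10⁻⁴ × 1.24) = 6.52 m/s
|V_g| = √(u_g² + v_g²) = 18.4 m/s

18 m/s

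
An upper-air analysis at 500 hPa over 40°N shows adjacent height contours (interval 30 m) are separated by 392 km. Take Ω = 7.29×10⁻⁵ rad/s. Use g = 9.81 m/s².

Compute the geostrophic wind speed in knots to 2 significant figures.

16 knots

Coriolis parameter at 40°N:
f = 2Ω sin φ = 2 × 7.29×10⁻⁵ × sin 40° = 9.37×10⁻⁵ s⁻¹
Height gradient: |∂Z/∂n| = 30 m / 392000 m = 7.65×10⁻⁵
On a pressure surface, geostrophic balance gives V_g = (g/f)|∂Z/∂n|:
V_g = 9.81 × 7.65×10⁻⁵ / 9.37×10⁻⁵ = 8.01 m/s
Converting: 8.01 m/s × 1.944 = 16 knots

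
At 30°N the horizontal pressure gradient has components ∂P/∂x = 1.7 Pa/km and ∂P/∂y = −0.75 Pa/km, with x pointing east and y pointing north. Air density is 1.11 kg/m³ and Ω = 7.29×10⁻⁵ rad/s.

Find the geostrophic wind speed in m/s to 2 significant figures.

23 m/s

Coriolis parameter at 30°N:
f = 2Ω sin φ = 2 × 7.29×10⁻⁵ × sin 30° = 7.29×10⁻⁵ s⁻¹
Component geostrophic relations (x east, y north):
u_g = −(1/(fρ)) ∂P/∂y,  v_g = (1/(fρ)) ∂P/∂x
u_g = −(−0.75×10⁻³)/(7.29×10⁻⁵ × 1.11) = 9.27 m/s;  v_g = (1.7×10⁻³)/(7.29×10⁻⁵ × 1.11) = 21.0 m/s
|V_g| = √(u_g² + v_g²) = 23.0 m/s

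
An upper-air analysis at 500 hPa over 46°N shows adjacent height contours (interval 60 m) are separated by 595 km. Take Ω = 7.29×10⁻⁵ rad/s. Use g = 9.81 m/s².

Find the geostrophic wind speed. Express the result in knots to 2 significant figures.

Coriolis parameter at 46°N:
f = 2Ω sin φ = 2 × 7.29×10⁻⁵ × sin 46° = 1.05×10⁻⁴ s⁻¹
Height gradient: |∂Z/∂n| = 60 m / 595000 m = 1.01×10⁻⁴
On a pressure surface, geostrophic balance gives V_g = (g/f)|∂Z/∂n|:
V_g = 9.81 × 1.01×10⁻⁴ / 1.05×10⁻⁴ = 9.43 m/s
Converting: 9.43 m/s × 1.944 = 18 knots

18 knots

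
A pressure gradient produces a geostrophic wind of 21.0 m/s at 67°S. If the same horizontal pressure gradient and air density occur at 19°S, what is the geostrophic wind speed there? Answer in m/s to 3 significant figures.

59.4 m/s

With the same pressure gradient and density, V_g ∝ 1/f ∝ 1/sin φ.
V₂ = V₁ · sin φ₁ / sin φ₂ = 21.0 × sin 67° / sin 19°
V₂ = 21.0 × 0.9205/0.3256 = 59.4 m/s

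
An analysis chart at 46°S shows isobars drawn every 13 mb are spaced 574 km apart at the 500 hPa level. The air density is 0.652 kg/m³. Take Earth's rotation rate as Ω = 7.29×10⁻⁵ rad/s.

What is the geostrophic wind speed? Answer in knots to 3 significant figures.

Coriolis parameter at 46°S:
f = 2Ω sin φ = 2 × 7.29×10⁻⁵ × sin 46° = 1.05×10⁻⁴ s⁻¹
Pressure gradient: |∂P/∂n| = 1300 Pa / 574000 m = 2.26×10⁻³ Pa/m
Geostrophic balance (pressure-gradient force = Coriolis force):
V_g = (1/(fρ)) |∂P/∂n| = 2.26×10⁻³ / (1.05×10⁻⁴ × 0.652) = 33.1 m/s
Converting: 33.1 m/s × 1.944 = 64.4 knots

64.4 knots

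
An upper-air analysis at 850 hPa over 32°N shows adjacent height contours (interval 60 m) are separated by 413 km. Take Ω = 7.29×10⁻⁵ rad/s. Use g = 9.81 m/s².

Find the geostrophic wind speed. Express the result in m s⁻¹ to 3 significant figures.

Coriolis parameter at 32°N:
f = 2Ω sin φ = 2 × 7.29×10⁻⁵ × sin 32° = 7.73×10⁻⁵ s⁻¹
Height gradient: |∂Z/∂n| = 60 m / 413000 m = 1.45×10⁻⁴
On a pressure surface, geostrophic balance gives V_g = (g/f)|∂Z/∂n|:
V_g = 9.81 × 1.45×10⁻⁴ / 7.73×10⁻⁵ = 18.4 m/s

18.4 m s⁻¹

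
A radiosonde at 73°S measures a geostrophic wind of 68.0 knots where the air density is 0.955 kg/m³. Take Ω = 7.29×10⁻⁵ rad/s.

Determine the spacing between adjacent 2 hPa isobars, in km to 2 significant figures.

43 km

Coriolis parameter at 73°S:
f = 2Ω sin φ = 2 × 7.29×10⁻⁵ × sin 73° = 1.39×10⁻⁴ s⁻¹
Wind speed in SI: 68.0 knots = 35.0 m/s
Geostrophic balance rearranged: |∂P/∂n| = f ρ V_g
|∂P/∂n| = 1.39×10⁻⁴ × 0.955 × 35.0 = 4.66×10⁻³ Pa/m
Isobar spacing: Δn = ΔP/|∂P/∂n| = 200 Pa / 4.66×10⁻³ Pa/m = 42936 m ≈ 43 km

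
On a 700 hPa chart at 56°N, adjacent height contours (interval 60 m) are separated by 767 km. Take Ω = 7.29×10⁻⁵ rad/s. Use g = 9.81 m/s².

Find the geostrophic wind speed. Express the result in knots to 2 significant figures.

Coriolis parameter at 56°N:
f = 2Ω sin φ = 2 × 7.29×10⁻⁵ × sin 56° = 1.21×10⁻⁴ s⁻¹
Height gradient: |∂Z/∂n| = 60 m / 767000 m = 7.82×10⁻⁵
On a pressure surface, geostrophic balance gives V_g = (g/f)|∂Z/∂n|:
V_g = 9.81 × 7.82×10⁻⁵ / 1.21×10⁻⁴ = 6.35 m/s
Converting: 6.35 m/s × 1.944 = 12 knots

12 knots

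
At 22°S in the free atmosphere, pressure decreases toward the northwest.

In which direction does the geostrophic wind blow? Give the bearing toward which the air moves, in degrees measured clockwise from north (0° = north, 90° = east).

The pressure-gradient force points toward the northwest (bearing 315°).
Geostrophic balance: in the Southern Hemisphere the Coriolis force deflects motion to the left, so the geostrophic wind blows 90° to the left of the pressure-gradient force (low pressure on the right).
Rotating 315° by 90° counterclockwise gives 225° — the wind blows toward the southwest.

225°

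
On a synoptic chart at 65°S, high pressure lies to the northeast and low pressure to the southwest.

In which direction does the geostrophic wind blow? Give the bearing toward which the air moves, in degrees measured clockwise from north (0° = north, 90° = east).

The pressure-gradient force points toward the southwest (bearing 225°).
Geostrophic balance: in the Southern Hemisphere the Coriolis force deflects motion to the left, so the geostrophic wind blows 90° to the left of the pressure-gradient force (low pressure on the right).
Rotating 225° by 90° counterclockwise gives 135° — the wind blows toward the southeast.

135°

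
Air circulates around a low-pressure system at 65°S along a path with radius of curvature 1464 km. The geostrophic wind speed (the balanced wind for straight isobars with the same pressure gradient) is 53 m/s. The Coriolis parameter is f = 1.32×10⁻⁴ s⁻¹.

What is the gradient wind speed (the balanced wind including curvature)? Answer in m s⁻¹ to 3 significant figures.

Around a low, centrifugal force acts outward with Coriolis, so pressure-gradient force balances both:
(1/ρ)|∂P/∂n| = fV + V²/R  →  V² + fR·V − fR·V_g = 0
With fR = 1.32×10⁻⁴ × 1464×10³ m = 193 m/s:
V = [−fR + √((fR)² + 4 fR V_g)]/2 = [−193 + √(193² + 4×193×53)]/2 = 43.3 m/s
Subgeostrophic (V < V_g = 53 m/s), as expected around a low.

43.3 m s⁻¹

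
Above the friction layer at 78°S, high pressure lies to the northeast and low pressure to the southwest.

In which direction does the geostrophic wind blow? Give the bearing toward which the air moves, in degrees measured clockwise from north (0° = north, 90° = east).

The pressure-gradient force points toward the southwest (bearing 225°).
Geostrophic balance: in the Southern Hemisphere the Coriolis force deflects motion to the left, so the geostrophic wind blows 90° to the left of the pressure-gradient force (low pressure on the right).
Rotating 225° by 90° counterclockwise gives 135° — the wind blows toward the southeast.

135°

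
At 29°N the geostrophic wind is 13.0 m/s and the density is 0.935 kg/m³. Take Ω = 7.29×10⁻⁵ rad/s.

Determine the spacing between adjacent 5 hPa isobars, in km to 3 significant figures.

582 km

Coriolis parameter at 29°N:
f = 2Ω sin φ = 2 × 7.29×10⁻⁵ × sin 29° = 7.07×10⁻⁵ s⁻¹
Geostrophic balance rearranged: |∂P/∂n| = f ρ V_g
|∂P/∂n| = 7.07×10⁻⁵ × 0.935 × 13.0 = 8.59×10⁻⁴ Pa/m
Isobar spacing: Δn = ΔP/|∂P/∂n| = 500 Pa / 8.59×10⁻⁴ Pa/m = 581951 m ≈ 582 km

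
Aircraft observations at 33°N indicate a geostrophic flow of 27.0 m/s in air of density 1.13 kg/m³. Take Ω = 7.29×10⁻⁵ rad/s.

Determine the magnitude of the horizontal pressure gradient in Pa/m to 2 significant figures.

Coriolis parameter at 33°N:
f = 2Ω sin φ = 2 × 7.29×10⁻⁵ × sin 33° = 7.94×10⁻⁵ s⁻¹
Geostrophic balance rearranged: |∂P/∂n| = f ρ V_g
|∂P/∂n| = 7.94×10⁻⁵ × 1.13 × 27.0 = 2.42×10⁻³ Pa/m

2.4×10⁻³ Pa/m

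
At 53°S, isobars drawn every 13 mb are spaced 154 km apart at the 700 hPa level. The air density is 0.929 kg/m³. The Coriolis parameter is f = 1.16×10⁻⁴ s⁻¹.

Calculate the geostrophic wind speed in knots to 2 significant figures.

Pressure gradient: |∂P/∂n| = 1300 Pa / 154000 m = 8.44×10⁻³ Pa/m
Geostrophic balance (pressure-gradient force = Coriolis force):
V_g = (1/(fρ)) |∂P/∂n| = 8.44×10⁻³ / (1.16×10⁻⁴ × 0.929) = 78.3 m/s
Converting: 78.3 m/s × 1.944 = 150 knots

150 knots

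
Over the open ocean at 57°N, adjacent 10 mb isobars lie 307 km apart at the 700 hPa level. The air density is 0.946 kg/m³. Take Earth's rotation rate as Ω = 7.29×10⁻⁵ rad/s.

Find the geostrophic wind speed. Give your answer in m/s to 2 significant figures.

28 m/s

Coriolis parameter at 57°N:
f = 2Ω sin φ = 2 × 7.29×10⁻⁵ × sin 57° = 1.22×10⁻⁴ s⁻¹
Pressure gradient: |∂P/∂n| = 1000 Pa / 307000 m = 3.26×10⁻³ Pa/m
Geostrophic balance (pressure-gradient force = Coriolis force):
V_g = (1/(fρ)) |∂P/∂n| = 3.26×10⁻³ / (1.22×10⁻⁴ × 0.946) = 28.2 m/s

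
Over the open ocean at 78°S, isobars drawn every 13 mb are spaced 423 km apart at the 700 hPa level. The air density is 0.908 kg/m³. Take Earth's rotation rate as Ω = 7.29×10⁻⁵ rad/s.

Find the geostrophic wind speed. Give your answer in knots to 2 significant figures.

Coriolis parameter at 78°S:
f = 2Ω sin φ = 2 × 7.29×10⁻⁵ × sin 78° = 1.43×10⁻⁴ s⁻¹
Pressure gradient: |∂P/∂n| = 1300 Pa / 423000 m = 3.07×10⁻³ Pa/m
Geostrophic balance (pressure-gradient force = Coriolis force):
V_g = (1/(fρ)) |∂P/∂n| = 3.07×10⁻³ / (1.43×10⁻⁴ × 0.908) = 23.7 m/s
Converting: 23.7 m/s × 1.944 = 46 knots

46 knots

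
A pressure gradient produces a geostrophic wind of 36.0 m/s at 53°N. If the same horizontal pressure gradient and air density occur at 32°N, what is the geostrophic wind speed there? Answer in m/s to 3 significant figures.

54.3 m/s

With the same pressure gradient and density, V_g ∝ 1/f ∝ 1/sin φ.
V₂ = V₁ · sin φ₁ / sin φ₂ = 36.0 × sin 53° / sin 32°
V₂ = 36.0 × 0.7986/0.5299 = 54.3 m/s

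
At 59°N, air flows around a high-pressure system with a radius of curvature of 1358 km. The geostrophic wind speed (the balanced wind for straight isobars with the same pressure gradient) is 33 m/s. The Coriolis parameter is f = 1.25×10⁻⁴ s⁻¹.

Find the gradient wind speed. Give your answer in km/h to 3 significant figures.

161 km/h

Around a high, pressure-gradient force acts outward with centrifugal, so Coriolis balances both:
fV = (1/ρ)|∂P/∂n| + V²/R  →  V² − fR·V + fR·V_g = 0
With fR = 1.25×10⁻⁴ × 1358×10³ m = 170 m/s:
V = [fR − √((fR)² − 4 fR V_g)]/2 = [170 − √(170² − 4×170×33)]/2 = 44.8 m/s
Supergeostrophic (V > V_g = 33 m/s), as expected around a high.
Converting: 44.8 m/s × 3.6 = 161 km/h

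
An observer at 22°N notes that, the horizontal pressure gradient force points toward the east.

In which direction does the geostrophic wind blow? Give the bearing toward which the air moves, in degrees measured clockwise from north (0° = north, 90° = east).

The pressure-gradient force points toward the east (bearing 090°).
Geostrophic balance: in the Northern Hemisphere the Coriolis force deflects motion to the right, so the geostrophic wind blows 90° to the right of the pressure-gradient force (low pressure on the left).
Rotating 090° by 90° clockwise gives 180° — the wind blows toward the south.

180°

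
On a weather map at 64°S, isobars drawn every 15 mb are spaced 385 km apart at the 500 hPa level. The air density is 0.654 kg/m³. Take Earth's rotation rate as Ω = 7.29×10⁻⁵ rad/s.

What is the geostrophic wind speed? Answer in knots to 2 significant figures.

88 knots

Coriolis parameter at 64°S:
f = 2Ω sin φ = 2 × 7.29×10⁻⁵ × sin 64° = 1.31×10⁻⁴ s⁻¹
Pressure gradient: |∂P/∂n| = 1500 Pa / 385000 m = 3.90×10⁻³ Pa/m
Geostrophic balance (pressure-gradient force = Coriolis force):
V_g = (1/(fρ)) |∂P/∂n| = 3.90×10⁻³ / (1.31×10⁻⁴ × 0.654) = 45.5 m/s
Converting: 45.5 m/s × 1.944 = 88 knots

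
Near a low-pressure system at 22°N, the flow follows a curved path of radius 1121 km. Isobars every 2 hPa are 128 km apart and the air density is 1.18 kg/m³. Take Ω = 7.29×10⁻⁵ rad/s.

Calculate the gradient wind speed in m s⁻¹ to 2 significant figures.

Coriolis parameter at 22°N:
f = 2Ω sin φ = 2 × 7.29×10⁻⁵ × sin 22° = 5.46×10⁻⁵ s⁻¹
Pressure gradient: |∂P/∂n| = 200 Pa / 128000 m = 1.56×10⁻³ Pa/m
Geostrophic speed: V_g = |∂P/∂n|/(fρ) = 1.56×10⁻³/(5.46×10⁻⁵ × 1.18) = 24.2 m/s
Around a low, centrifugal force acts outward with Coriolis, so pressure-gradient force balances both:
(1/ρ)|∂P/∂n| = fV + V²/R  →  V² + fR·V − fR·V_g = 0
With fR = 5.46×10⁻⁵ × 1121×10³ m = 61.2 m/s:
V = [−fR + √((fR)² + 4 fR V_g)]/2 = [−61.2 + √(61.2² + 4×61.2×24.2)]/2 = 18.6 m/s
Subgeostrophic (V < V_g = 24.2 m/s), as expected around a low.

19 m s⁻¹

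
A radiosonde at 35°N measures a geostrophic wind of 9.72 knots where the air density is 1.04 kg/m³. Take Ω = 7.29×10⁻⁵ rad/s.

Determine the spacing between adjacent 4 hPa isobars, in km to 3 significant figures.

920 km

Coriolis parameter at 35°N:
f = 2Ω sin φ = 2 × 7.29×10⁻⁵ × sin 35° = 8.36×10⁻⁵ s⁻¹
Wind speed in SI: 9.72 knots = 5.00 m/s
Geostrophic balance rearranged: |∂P/∂n| = f ρ V_g
|∂P/∂n| = 8.36×10⁻⁵ × 1.04 × 5.00 = 4.35×10⁻⁴ Pa/m
Isobar spacing: Δn = ΔP/|∂P/∂n| = 400 Pa / 4.35×10⁻⁴ Pa/m = 919758 m ≈ 920 km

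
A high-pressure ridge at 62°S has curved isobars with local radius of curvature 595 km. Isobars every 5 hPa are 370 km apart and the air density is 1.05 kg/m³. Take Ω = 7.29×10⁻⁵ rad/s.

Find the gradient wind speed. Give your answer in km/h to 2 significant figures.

Coriolis parameter at 62°S:
f = 2Ω sin φ = 2 × 7.29×10⁻⁵ × sin 62° = 1.29×10⁻⁴ s⁻¹
Pressure gradient: |∂P/∂n| = 500 Pa / 370000 m = 1.35×10⁻³ Pa/m
Geostrophic speed: V_g = |∂P/∂n|/(fρ) = 1.35×10⁻³/(1.29×10⁻⁴ × 1.05) = 10.00 m/s
Around a high, pressure-gradient force acts outward with centrifugal, so Coriolis balances both:
fV = (1/ρ)|∂P/∂n| + V²/R  →  V² − fR·V + fR·V_g = 0
With fR = 1.29×10⁻⁴ × 595×10³ m = 76.6 m/s:
V = [fR − √((fR)² − 4 fR V_g)]/2 = [76.6 − √(76.6² − 4×76.6×10)]/2 = 11.8 m/s
Supergeostrophic (V > V_g = 10 m/s), as expected around a high.
Converting: 11.8 m/s × 3.6 = 43 km/h

43 km/h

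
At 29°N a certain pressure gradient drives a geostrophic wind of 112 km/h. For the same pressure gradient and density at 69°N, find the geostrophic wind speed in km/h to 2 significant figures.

58 km/h

With the same pressure gradient and density, V_g ∝ 1/f ∝ 1/sin φ.
V₂ = V₁ · sin φ₁ / sin φ₂ = 112 × sin 29° / sin 69°
V₂ = 112 × 0.4848/0.9336 = 58 km/h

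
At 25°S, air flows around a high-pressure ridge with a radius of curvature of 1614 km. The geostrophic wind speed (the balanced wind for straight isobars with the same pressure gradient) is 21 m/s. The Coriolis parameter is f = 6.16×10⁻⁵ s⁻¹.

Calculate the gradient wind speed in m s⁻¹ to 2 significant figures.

Around a high, pressure-gradient force acts outward with centrifugal, so Coriolis balances both:
fV = (1/ρ)|∂P/∂n| + V²/R  →  V² − fR·V + fR·V_g = 0
With fR = 6.16×10⁻⁵ × 1614×10³ m = 99.4 m/s:
V = [fR − √((fR)² − 4 fR V_g)]/2 = [99.4 − √(99.4² − 4×99.4×21)]/2 = 30.1 m/s
Supergeostrophic (V > V_g = 21 m/s), as expected around a high.

30 m s⁻¹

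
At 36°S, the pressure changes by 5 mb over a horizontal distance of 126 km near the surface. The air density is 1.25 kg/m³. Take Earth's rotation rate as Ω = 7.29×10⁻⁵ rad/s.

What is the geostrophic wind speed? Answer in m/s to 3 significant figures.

37.0 m/s

Coriolis parameter at 36°S:
f = 2Ω sin φ = 2 × 7.29×10⁻⁵ × sin 36° = 8.57×10⁻⁵ s⁻¹
Pressure gradient: |∂P/∂n| = 500 Pa / 126000 m = 3.97×10⁻³ Pa/m
Geostrophic balance (pressure-gradient force = Coriolis force):
V_g = (1/(fρ)) |∂P/∂n| = 3.97×10⁻³ / (8.57×10⁻⁵ × 1.25) = 37.0 m/s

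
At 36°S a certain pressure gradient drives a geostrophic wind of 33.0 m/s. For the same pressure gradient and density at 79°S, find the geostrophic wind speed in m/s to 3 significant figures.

19.8 m/s

With the same pressure gradient and density, V_g ∝ 1/f ∝ 1/sin φ.
V₂ = V₁ · sin φ₁ / sin φ₂ = 33.0 × sin 36° / sin 79°
V₂ = 33.0 × 0.5878/0.9816 = 19.8 m/s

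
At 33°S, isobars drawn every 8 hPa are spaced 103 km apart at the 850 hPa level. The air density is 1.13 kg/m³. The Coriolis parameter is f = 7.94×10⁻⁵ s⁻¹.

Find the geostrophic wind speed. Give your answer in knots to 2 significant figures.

170 knots

Pressure gradient: |∂P/∂n| = 800 Pa / 103000 m = 7.77×10⁻³ Pa/m
Geostrophic balance (pressure-gradient force = Coriolis force):
V_g = (1/(fρ)) |∂P/∂n| = 7.77×10⁻³ / (7.94×10⁻⁵ × 1.13) = 86.6 m/s
Converting: 86.6 m/s × 1.944 = 170 knots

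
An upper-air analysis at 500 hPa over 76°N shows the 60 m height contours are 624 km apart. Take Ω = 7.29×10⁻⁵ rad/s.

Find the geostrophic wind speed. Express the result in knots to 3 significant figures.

Coriolis parameter at 76°N:
f = 2Ω sin φ = 2 × 7.29×10⁻⁵ × sin 76° = 1.41×10⁻⁴ s⁻¹
Height gradient: |∂Z/∂n| = 60 m / 624000 m = 9.62×10⁻⁵
On a pressure surface, geostrophic balance gives V_g = (g/f)|∂Z/∂n|:
V_g = 9.81 × 9.62×10⁻⁵ / 1.41×10⁻⁴ = 6.67 m/s
Converting: 6.67 m/s × 1.944 = 13.0 knots

13.0 knots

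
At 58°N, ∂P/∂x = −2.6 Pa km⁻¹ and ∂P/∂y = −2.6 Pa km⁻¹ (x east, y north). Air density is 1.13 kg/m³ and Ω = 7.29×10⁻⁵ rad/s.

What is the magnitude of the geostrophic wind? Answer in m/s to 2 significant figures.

Coriolis parameter at 58°N:
f = 2Ω sin φ = 2 × 7.29×10⁻⁵ × sin 58° = 1.24×10⁻⁴ s⁻¹
Component geostrophic relations (x east, y north):
u_g = −(1/(fρ)) ∂P/∂y,  v_g = (1/(fρ)) ∂P/∂x
u_g = −(−2.6×10⁻³)/(1.24×10⁻⁴ × 1.13) = 18.6 m/s;  v_g = (−2.6×10⁻³)/(1.24×10⁻⁴ × 1.13) = −18.6 m/s
|V_g| = √(u_g² + v_g²) = 26.3 m/s

26 m/s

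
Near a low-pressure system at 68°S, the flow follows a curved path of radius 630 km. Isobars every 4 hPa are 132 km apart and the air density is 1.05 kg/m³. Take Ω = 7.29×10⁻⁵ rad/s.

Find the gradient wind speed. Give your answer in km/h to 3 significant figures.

63.6 km/h

Coriolis parameter at 68°S:
f = 2Ω sin φ = 2 × 7.29×10⁻⁵ × sin 68° = 1.35×10⁻⁴ s⁻¹
Pressure gradient: |∂P/∂n| = 400 Pa / 132000 m = 3.03×10⁻³ Pa/m
Geostrophic speed: V_g = |∂P/∂n|/(fρ) = 3.03×10⁻³/(1.35×10⁻⁴ × 1.05) = 21.3 m/s
Around a low, centrifugal force acts outward with Coriolis, so pressure-gradient force balances both:
(1/ρ)|∂P/∂n| = fV + V²/R  →  V² + fR·V − fR·V_g = 0
With fR = 1.35×10⁻⁴ × 630×10³ m = 85.2 m/s:
V = [−fR + √((fR)² + 4 fR V_g)]/2 = [−85.2 + √(85.2² + 4×85.2×21.3)]/2 = 17.7 m/s
Subgeostrophic (V < V_g = 21.3 m/s), as expected around a low.
Converting: 17.7 m/s × 3.6 = 63.6 km/h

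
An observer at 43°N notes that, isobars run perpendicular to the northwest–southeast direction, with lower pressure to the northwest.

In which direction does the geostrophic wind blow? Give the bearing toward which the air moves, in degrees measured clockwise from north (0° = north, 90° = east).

045°

The pressure-gradient force points toward the northwest (bearing 315°).
Geostrophic balance: in the Northern Hemisphere the Coriolis force deflects motion to the right, so the geostrophic wind blows 90° to the right of the pressure-gradient force (low pressure on the left).
Rotating 315° by 90° clockwise gives 045° — the wind blows toward the northeast.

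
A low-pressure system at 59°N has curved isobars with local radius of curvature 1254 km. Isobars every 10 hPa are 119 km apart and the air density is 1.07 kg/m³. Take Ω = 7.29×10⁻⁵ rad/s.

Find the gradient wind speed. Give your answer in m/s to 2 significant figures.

Coriolis parameter at 59°N:
f = 2Ω sin φ = 2 × 7.29×10⁻⁵ × sin 59° = 1.25×10⁻⁴ s⁻¹
Pressure gradient: |∂P/∂n| = 1000 Pa / 119000 m = 8.40×10⁻³ Pa/m
Geostrophic speed: V_g = |∂P/∂n|/(fρ) = 8.40×10⁻³/(1.25×10⁻⁴ × 1.07) = 62.8 m/s
Around a low, centrifugal force acts outward with Coriolis, so pressure-gradient force balances both:
(1/ρ)|∂P/∂n| = fV + V²/R  →  V² + fR·V − fR·V_g = 0
With fR = 1.25×10⁻⁴ × 1254×10³ m = 157 m/s:
V = [−fR + √((fR)² + 4 fR V_g)]/2 = [−157 + √(157² + 4×157×62.8)]/2 = 48.1 m/s
Subgeostrophic (V < V_g = 62.8 m/s), as expected around a low.

48 m/s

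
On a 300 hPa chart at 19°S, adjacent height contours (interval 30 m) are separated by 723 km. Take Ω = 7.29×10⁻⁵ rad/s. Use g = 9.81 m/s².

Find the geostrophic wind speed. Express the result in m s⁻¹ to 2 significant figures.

8.6 m s⁻¹

Coriolis parameter at 19°S:
f = 2Ω sin φ = 2 × 7.29×10⁻⁵ × sin 19° = 4.75×10⁻⁵ s⁻¹
Height gradient: |∂Z/∂n| = 30 m / 723000 m = 4.15×10⁻⁵
On a pressure surface, geostrophic balance gives V_g = (g/f)|∂Z/∂n|:
V_g = 9.81 × 4.15×10⁻⁵ / 4.75×10⁻⁵ = 8.58 m/s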